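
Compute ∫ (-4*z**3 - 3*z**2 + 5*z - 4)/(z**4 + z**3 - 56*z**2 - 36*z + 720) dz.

Factor the denominator: (z - 6)*(z - 4)*(z + 5)*(z + 6).
Partial-fraction decomposition: -361/(60*(z + 6)) + 4/(z + 5) + 8/(5*(z - 4)) - 43/(12*(z - 6)).
Integrate each term: A/(z−a) contributes A·log|z−a|.

-43*log(z - 6)/12 + 8*log(z - 4)/5 + 4*log(z + 5) - 361*log(z + 6)/60 + C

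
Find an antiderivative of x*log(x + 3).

Use integration by parts with u = log(x + 3), dv = x dx.
Then du = 1/(x + 3) dx and v = x**2/2.

x**2*log(x + 3)/2 - x**2/4 + 3*x/2 - 9*log(x + 3)/2 + C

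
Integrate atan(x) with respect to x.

Use integration by parts with u = arctan(x), dv = dx.
Then du = 1/(x**2 + 1) dx.

x*atan(x) - log(x**2 + 1)/2 + C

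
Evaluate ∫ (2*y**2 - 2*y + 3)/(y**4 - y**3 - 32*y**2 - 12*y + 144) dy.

7*log(y - 6)/40 - 7*log(y - 2)/120 + 3*log(y + 3)/5 - 43*log(y + 4)/60 + C

Factor the denominator: (y - 6)*(y - 2)*(y + 3)*(y + 4).
Partial-fraction decomposition: -43/(60*(y + 4)) + 3/(5*(y + 3)) - 7/(120*(y - 2)) + 7/(40*(y - 6)).
Integrate each term: A/(y−a) contributes A·log|y−a|.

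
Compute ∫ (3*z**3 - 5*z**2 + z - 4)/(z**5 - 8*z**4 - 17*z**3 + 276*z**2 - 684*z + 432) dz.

47*log(z - 6)/36 - 28*log(z - 4)/15 + 35*log(z - 3)/54 + log(z - 1)/42 - 419*log(z + 6)/3780 + C

Factor the denominator: (z - 6)*(z - 4)*(z - 3)*(z - 1)*(z + 6).
Partial-fraction decomposition: -419/(3780*(z + 6)) + 1/(42*(z - 1)) + 35/(54*(z - 3)) - 28/(15*(z - 4)) + 47/(36*(z - 6)).
Integrate each term: A/(z−a) contributes A·log|z−a|.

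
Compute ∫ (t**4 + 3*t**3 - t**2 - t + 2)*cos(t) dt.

t**4*sin(t) + 3*t**3*sin(t) + 4*t**3*cos(t) - 13*t**2*sin(t) + 9*t**2*cos(t) - 19*t*sin(t) - 26*t*cos(t) + 28*sin(t) - 19*cos(t) + C

Use integration by parts with u = t**4 + 3*t**3 - t**2 - t + 2, dv = cos(t) dt, so v = sin(t).
Apply parts 4 times (tabular method): alternate signs, differentiate u down to 0, integrate dv up.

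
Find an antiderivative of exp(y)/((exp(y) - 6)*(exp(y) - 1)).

log(exp(y) - 6)/5 - log(exp(y) - 1)/5 + C

Let u = e^y, du = e^y dy.
The integral becomes ∫ du/((u-1)(u-6)); decompose into partial fractions.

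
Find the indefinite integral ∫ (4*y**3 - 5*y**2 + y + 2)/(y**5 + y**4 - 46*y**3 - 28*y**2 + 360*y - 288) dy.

Factor the denominator: (y - 6)*(y - 2)*(y - 1)*(y + 4)*(y + 6).
Partial-fraction decomposition: -131/(168*(y + 6)) + 169/(300*(y + 4)) + 2/(175*(y - 1)) - 1/(12*(y - 2)) + 173/(600*(y - 6)).
Integrate each term: A/(y−a) contributes A·log|y−a|.

173*log(y - 6)/600 - log(y - 2)/12 + 2*log(y - 1)/175 + 169*log(y + 4)/300 - 131*log(y + 6)/168 + C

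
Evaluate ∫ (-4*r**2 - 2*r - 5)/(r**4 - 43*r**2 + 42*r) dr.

Factor the denominator: r*(r - 6)*(r - 1)*(r + 7).
Partial-fraction decomposition: 187/(728*(r + 7)) + 11/(40*(r - 1)) - 161/(390*(r - 6)) - 5/(42*r).
Integrate each term: A/(r−a) contributes A·log|r−a|.

-5*log(r)/42 - 161*log(r - 6)/390 + 11*log(r - 1)/40 + 187*log(r + 7)/728 + C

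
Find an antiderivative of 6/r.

6*log(r) + C

Let u = r**3, so du = (3*r**2) dr.
Rewriting, the integral becomes 2·∫ 1/u du = 2·log(u).
Substituting back, u = r**3.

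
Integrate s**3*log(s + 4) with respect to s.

s**4*log(s + 4)/4 - s**4/16 + s**3/3 - 2*s**2 + 16*s - 64*log(s + 4) + C

Use integration by parts with u = log(s + 4), dv = s**3 ds.
Then du = 1/(s + 4) ds and v = s**4/4.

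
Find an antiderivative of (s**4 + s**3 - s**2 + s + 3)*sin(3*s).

-s**4*cos(3*s)/3 + 4*s**3*sin(3*s)/9 - s**3*cos(3*s)/3 + s**2*sin(3*s)/3 + 7*s**2*cos(3*s)/9 - 14*s*sin(3*s)/27 - s*cos(3*s)/9 + sin(3*s)/27 - 95*cos(3*s)/81 + C

Use integration by parts with u = s**4 + s**3 - s**2 + s + 3, dv = sin(3*s) ds, so v = -cos(3*s)/3.
Apply parts 4 times (tabular method): alternate signs, differentiate u down to 0, integrate dv up.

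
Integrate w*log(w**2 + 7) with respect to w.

Let u = w**2 + 7, so du = (2*w) dw.
The integral becomes (1/2)·∫ log(u) du; integrate by parts with u′=log(u), dv′=du.

w**2*log(w**2 + 7)/2 - w**2/2 + 7*log(w**2 + 7)/2 + C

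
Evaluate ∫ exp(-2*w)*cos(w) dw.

Let I denote the integral. Integrate by parts with u = cos(w), dv = exp(-2*w) dw, so v = -exp(-2*w)/2: I = -exp(-2*w)*cos(w)/2 − (1/2)·∫ exp(-2*w)*sin(w) dw.
Apply parts again with u = sin(w), dv = exp(-2*w) dw: ∫ exp(-2*w)*sin(w) dw = -exp(-2*w)*sin(w)/2 + (1/2)·I. Substituting back brings back I: I = exp(-2*w)*sin(w)/4 - exp(-2*w)*cos(w)/2 − (1/4)·I.
Solving for I: (1 + 1/4)·I equals the remaining terms, so I = (4/5)·(exp(-2*w)*sin(w)/4 - exp(-2*w)*cos(w)/2).

exp(-2*w)*sin(w)/5 - 2*exp(-2*w)*cos(w)/5 + C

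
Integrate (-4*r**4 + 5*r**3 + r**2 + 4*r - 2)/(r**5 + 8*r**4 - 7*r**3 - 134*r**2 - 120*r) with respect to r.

Factor the denominator: r*(r - 4)*(r + 1)*(r + 5)*(r + 6).
Partial-fraction decomposition: -3127/(150*(r + 6)) + 1561/(90*(r + 5)) - 7/(50*(r + 1)) - 337/(900*(r - 4)) + 1/(60*r).
Integrate each term: A/(r−a) contributes A·log|r−a|.

log(r)/60 - 337*log(r - 4)/900 - 7*log(r + 1)/50 + 1561*log(r + 5)/90 - 3127*log(r + 6)/150 + C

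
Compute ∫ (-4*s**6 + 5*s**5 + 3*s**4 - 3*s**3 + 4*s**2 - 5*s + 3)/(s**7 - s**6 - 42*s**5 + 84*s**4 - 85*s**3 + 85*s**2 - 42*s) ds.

Factor the denominator: s*(s - 6)*(s - 1)**2*(s + 7)*(s**2 + 1).
Partial-fraction decomposition: -3*(9*s + 17)/(740*(s**2 + 1)) - 109233/(58240*(s + 7)) - 49/(3200*(s - 1)) - 3/(80*(s - 1)**2) - 48129/(24050*(s - 6)) - 1/(14*s).
Integrate each term; A/(s−a) gives A·log|s−a|; the (Bs+D)/(s²+p²) term gives a log and an atan.

-log(s)/14 - 48129*log(s - 6)/24050 - 49*log(s - 1)/3200 - 109233*log(s + 7)/58240 - 27*log(s**2 + 1)/1480 - 51*atan(s)/740 + 3/(80*s - 80) + C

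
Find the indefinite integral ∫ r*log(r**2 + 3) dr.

r**2*log(r**2 + 3)/2 - r**2/2 + 3*log(r**2 + 3)/2 + C

Let u = r**2 + 3, so du = (2*r) dr.
The integral becomes (1/2)·∫ log(u) du; integrate by parts with u′=log(u), dv′=du.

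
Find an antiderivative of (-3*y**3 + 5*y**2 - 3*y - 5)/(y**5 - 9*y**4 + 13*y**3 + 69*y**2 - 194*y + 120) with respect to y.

Factor the denominator: (y - 5)*(y - 4)*(y - 2)*(y - 1)*(y + 3).
Partial-fraction decomposition: 13/(112*(y + 3)) + 1/(8*(y - 1)) - 1/(2*(y - 2)) + 43/(14*(y - 4)) - 45/(16*(y - 5)).
Integrate each term: A/(y−a) contributes A·log|y−a|.

-45*log(y - 5)/16 + 43*log(y - 4)/14 - log(y - 2)/2 + log(y - 1)/8 + 13*log(y + 3)/112 + C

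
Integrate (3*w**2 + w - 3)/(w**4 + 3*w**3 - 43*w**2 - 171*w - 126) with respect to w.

151*log(w - 7)/1040 + log(w + 1)/80 + 7*log(w + 3)/20 - 33*log(w + 6)/65 + C

Factor the denominator: (w - 7)*(w + 1)*(w + 3)*(w + 6).
Partial-fraction decomposition: -33/(65*(w + 6)) + 7/(20*(w + 3)) + 1/(80*(w + 1)) + 151/(1040*(w - 7)).
Integrate each term: A/(w−a) contributes A·log|w−a|.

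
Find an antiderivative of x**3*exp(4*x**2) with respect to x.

Let u = x², du = 2x dx; rewrite as (1/2)∫ u^1·exp(4u) du.
Now integrate by parts 1 time.

(4*x**2 - 1)*exp(4*x**2)/32 + C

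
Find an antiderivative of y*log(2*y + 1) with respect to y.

Use integration by parts with u = log(2*y + 1), dv = y dy.
Then du = 2/(2*y + 1) dy and v = y**2/2.

y**2*log(2*y + 1)/2 - y**2/4 + y/4 - log(2*y + 1)/8 + C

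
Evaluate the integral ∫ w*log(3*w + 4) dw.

Use integration by parts with u = log(3*w + 4), dv = w dw.
Then du = 3/(3*w + 4) dw and v = w**2/2.

w**2*log(3*w + 4)/2 - w**2/4 + 2*w/3 - 8*log(3*w + 4)/9 + C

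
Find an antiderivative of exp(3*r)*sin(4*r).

Let I denote the integral. Integrate by parts with u = sin(4*r), dv = exp(3*r) dr, so v = exp(3*r)/3: I = exp(3*r)*sin(4*r)/3 − (4/3)·∫ exp(3*r)*cos(4*r) dr.
Apply parts again with u = cos(4*r), dv = exp(3*r) dr: ∫ exp(3*r)*cos(4*r) dr = exp(3*r)*cos(4*r)/3 + (4/3)·I. Substituting back brings back I: I = exp(3*r)*sin(4*r)/3 - 4*exp(3*r)*cos(4*r)/9 − (16/9)·I.
Solving for I: (1 + 16/9)·I equals the remaining terms, so I = (9/25)·(exp(3*r)*sin(4*r)/3 - 4*exp(3*r)*cos(4*r)/9).

3*exp(3*r)*sin(4*r)/25 - 4*exp(3*r)*cos(4*r)/25 + C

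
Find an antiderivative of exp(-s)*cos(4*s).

Let I denote the integral. Integrate by parts with u = cos(4*s), dv = exp(-s) ds, so v = -exp(-s): I = -exp(-s)*cos(4*s) − 4·∫ exp(-s)*sin(4*s) ds.
Apply parts again with u = sin(4*s), dv = exp(-s) ds: ∫ exp(-s)*sin(4*s) ds = -exp(-s)*sin(4*s) + 4·I. Substituting back brings back I: I = 4*exp(-s)*sin(4*s) - exp(-s)*cos(4*s) − 16·I.
Solving for I: (1 + 16)·I equals the remaining terms, so I = (1/17)·(4*exp(-s)*sin(4*s) - exp(-s)*cos(4*s)).

4*exp(-s)*sin(4*s)/17 - exp(-s)*cos(4*s)/17 + C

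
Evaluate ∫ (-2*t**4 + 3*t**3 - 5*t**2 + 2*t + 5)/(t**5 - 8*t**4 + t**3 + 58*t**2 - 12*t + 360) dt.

Factor the denominator: (t - 6)*(t - 5)*(t + 3)*(t**2 + 4).
Partial-fraction decomposition: -(1269*t + 574)/(15080*(t**2 + 4)) - 289/(936*(t + 3)) + 985/(232*(t - 5)) - 2107/(360*(t - 6)).
Integrate each term; A/(t−a) gives A·log|t−a|; the (Bt+D)/(t²+p²) term gives a log and an atan.

-2107*log(t - 6)/360 + 985*log(t - 5)/232 - 289*log(t + 3)/936 - 1269*log(t**2 + 4)/30160 - 287*atan(t/2)/15080 + C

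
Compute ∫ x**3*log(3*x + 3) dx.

Use integration by parts with u = log(3*x + 3), dv = x**3 dx.
Then du = 3/(3*x + 3) dx and v = x**4/4.

x**4*log(3*x + 3)/4 - x**4/16 + x**3/12 - x**2/8 + x/4 - log(x + 1)/4 + C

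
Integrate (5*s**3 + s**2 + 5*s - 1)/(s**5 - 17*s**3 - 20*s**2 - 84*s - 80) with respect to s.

337*log(s - 5)/783 + log(s + 1)/9 - 65*log(s + 4)/108 + 7*log(s**2 + 4)/232 + 8*atan(s/2)/29 + C

Factor the denominator: (s - 5)*(s + 1)*(s + 4)*(s**2 + 4).
Partial-fraction decomposition: (7*s + 64)/(116*(s**2 + 4)) - 65/(108*(s + 4)) + 1/(9*(s + 1)) + 337/(783*(s - 5)).
Integrate each term; A/(s−a) gives A·log|s−a|; the (Bs+D)/(s²+p²) term gives a log and an atan.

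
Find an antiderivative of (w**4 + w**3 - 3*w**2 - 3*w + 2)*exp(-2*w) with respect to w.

Use integration by parts with u = w**4 + w**3 - 3*w**2 - 3*w + 2, dv = exp(-2*w) dw, so v = -exp(-2*w)/2.
Apply parts 4 times (tabular method): alternate signs, differentiate u down to 0, integrate dv up.

(-4*w**4 - 12*w**3 - 6*w**2 + 6*w - 5)*exp(-2*w)/8 + C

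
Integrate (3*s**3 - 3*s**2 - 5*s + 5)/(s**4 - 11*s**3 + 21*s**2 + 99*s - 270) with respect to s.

Factor the denominator: (s - 6)*(s - 5)*(s - 3)*(s + 3).
Partial-fraction decomposition: 11/(54*(s + 3)) + 11/(9*(s - 3)) - 35/(2*(s - 5)) + 515/(27*(s - 6)).
Integrate each term: A/(s−a) contributes A·log|s−a|.

515*log(s - 6)/27 - 35*log(s - 5)/2 + 11*log(s - 3)/9 + 11*log(s + 3)/54 + C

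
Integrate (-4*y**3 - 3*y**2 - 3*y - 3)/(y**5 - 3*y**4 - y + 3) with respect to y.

-147*log(y - 3)/80 + 13*log(y - 1)/8 + log(y + 1)/16 + 3*log(y**2 + 1)/40 - atan(y)/20 + C

Factor the denominator: (y - 3)*(y - 1)*(y + 1)*(y**2 + 1).
Partial-fraction decomposition: (3*y - 1)/(20*(y**2 + 1)) + 1/(16*(y + 1)) + 13/(8*(y - 1)) - 147/(80*(y - 3)).
Integrate each term; A/(y−a) gives A·log|y−a|; the (By+D)/(y²+p²) term gives a log and an atan.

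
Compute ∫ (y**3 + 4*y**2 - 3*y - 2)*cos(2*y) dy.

Use integration by parts with u = y**3 + 4*y**2 - 3*y - 2, dv = cos(2*y) dy, so v = sin(2*y)/2.
Apply parts 3 times (tabular method): alternate signs, differentiate u down to 0, integrate dv up.

y**3*sin(2*y)/2 + 2*y**2*sin(2*y) + 3*y**2*cos(2*y)/4 - 9*y*sin(2*y)/4 + 2*y*cos(2*y) - 2*sin(2*y) - 9*cos(2*y)/8 + C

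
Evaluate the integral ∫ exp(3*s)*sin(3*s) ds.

exp(3*s)*sin(3*s)/6 - exp(3*s)*cos(3*s)/6 + C

Let I denote the integral. Integrate by parts with u = sin(3*s), dv = exp(3*s) ds, so v = exp(3*s)/3: I = exp(3*s)*sin(3*s)/3 − ∫ exp(3*s)*cos(3*s) ds.
Apply parts again with u = cos(3*s), dv = exp(3*s) ds: ∫ exp(3*s)*cos(3*s) ds = exp(3*s)*cos(3*s)/3 + I. Substituting back brings back I: I = exp(3*s)*sin(3*s)/3 - exp(3*s)*cos(3*s)/3 − I.
Solving for I: (1 + 1)·I equals the remaining terms, so I = (1/2)·(exp(3*s)*sin(3*s)/3 - exp(3*s)*cos(3*s)/3).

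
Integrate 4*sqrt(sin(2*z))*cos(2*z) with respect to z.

Let u = sin(2*z), so du = (2*cos(2*z)) dz.
Rewriting, the integral becomes 2·∫ √u du = 2·(2/3)u^(3/2).
Substituting back, u = sin(2*z).

4*sin(2*z)**(3/2)/3 + C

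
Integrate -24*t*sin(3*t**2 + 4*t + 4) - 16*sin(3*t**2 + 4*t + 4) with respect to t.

Let u = 3*t**2 + 4*t + 4, so du = (6*t + 4) dt.
Rewriting, the integral becomes -4·∫ sin(u) du = -4·-cos(u).
Substituting back, u = 3*t**2 + 4*t + 4.

4*cos(3*t**2 + 4*t + 4) + C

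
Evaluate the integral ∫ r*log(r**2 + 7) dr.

Let u = r**2 + 7, so du = (2*r) dr.
The integral becomes (1/2)·∫ log(u) du; integrate by parts with u′=log(u), dv′=du.

r**2*log(r**2 + 7)/2 - r**2/2 + 7*log(r**2 + 7)/2 + C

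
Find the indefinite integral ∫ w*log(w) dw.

Use integration by parts with u = log(w), dv = w dw.
Then du = 1/w dw and v = w**2/2.

w**2*log(w)/2 - w**2/4 + C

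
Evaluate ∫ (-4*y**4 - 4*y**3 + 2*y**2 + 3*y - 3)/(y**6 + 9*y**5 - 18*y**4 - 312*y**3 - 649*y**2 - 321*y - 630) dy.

-1987*log(y - 6)/15873 + 7*log(y + 3)/24 - 246*log(y + 5)/143 + 4079*log(y + 7)/2600 - 181*log(y**2 + 1)/24050 + 159*atan(y)/24050 + C

Factor the denominator: (y - 6)*(y + 3)*(y + 5)*(y + 7)*(y**2 + 1).
Partial-fraction decomposition: -(362*y - 159)/(24050*(y**2 + 1)) + 4079/(2600*(y + 7)) - 246/(143*(y + 5)) + 7/(24*(y + 3)) - 1987/(15873*(y - 6)).
Integrate each term; A/(y−a) gives A·log|y−a|; the (By+D)/(y²+p²) term gives a log and an atan.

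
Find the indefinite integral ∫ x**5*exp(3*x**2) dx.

(9*x**4 - 6*x**2 + 2)*exp(3*x**2)/54 + C

Let u = x², du = 2x dx; rewrite as (1/2)∫ u^2·exp(3u) du.
Now integrate by parts 2 times.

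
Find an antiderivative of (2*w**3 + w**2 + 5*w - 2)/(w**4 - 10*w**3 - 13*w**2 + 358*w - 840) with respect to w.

128*log(w - 7)/13 - 149*log(w - 5)/11 + 27*log(w - 4)/5 + 214*log(w + 6)/715 + C

Factor the denominator: (w - 7)*(w - 5)*(w - 4)*(w + 6).
Partial-fraction decomposition: 214/(715*(w + 6)) + 27/(5*(w - 4)) - 149/(11*(w - 5)) + 128/(13*(w - 7)).
Integrate each term: A/(w−a) contributes A·log|w−a|.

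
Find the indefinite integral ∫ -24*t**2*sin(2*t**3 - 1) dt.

Let u = 2*t**3 - 1, so du = (6*t**2) dt.
Rewriting, the integral becomes -4·∫ sin(u) du = -4·-cos(u).
Substituting back, u = 2*t**3 - 1.

4*cos(2*t**3 - 1) + C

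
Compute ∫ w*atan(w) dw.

w**2*atan(w)/2 - w/2 + atan(w)/2 + C

Use integration by parts with u = arctan(w), dv = w dw.
Then du = 1/(w**2 + 1) dw.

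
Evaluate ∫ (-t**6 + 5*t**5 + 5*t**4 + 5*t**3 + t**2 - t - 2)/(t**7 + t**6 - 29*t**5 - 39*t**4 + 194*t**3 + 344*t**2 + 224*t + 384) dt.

-95369*log(t - 4)/906304 - log(t + 2)/2 + 832*log(t + 3)/245 - 4119*log(t + 4)/1088 - 7*log(t**2 + 1)/2890 + 6*atan(t)/1445 - 439/(952*t - 3808) + C

Factor the denominator: (t - 4)**2*(t + 2)*(t + 3)*(t + 4)*(t**2 + 1).
Partial-fraction decomposition: -(7*t - 6)/(1445*(t**2 + 1)) - 4119/(1088*(t + 4)) + 832/(245*(t + 3)) - 1/(2*(t + 2)) - 95369/(906304*(t - 4)) + 439/(952*(t - 4)**2).
Integrate each term; A/(t−a) gives A·log|t−a|; the (Bt+D)/(t²+p²) term gives a log and an atan.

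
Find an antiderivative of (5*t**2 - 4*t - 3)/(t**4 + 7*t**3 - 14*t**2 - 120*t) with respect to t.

log(t)/40 + 61*log(t - 4)/360 + 142*log(t + 5)/45 - 67*log(t + 6)/20 + C

Factor the denominator: t*(t - 4)*(t + 5)*(t + 6).
Partial-fraction decomposition: -67/(20*(t + 6)) + 142/(45*(t + 5)) + 61/(360*(t - 4)) + 1/(40*t).
Integrate each term: A/(t−a) contributes A·log|t−a|.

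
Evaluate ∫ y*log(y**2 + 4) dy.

Let u = y**2 + 4, so du = (2*y) dy.
The integral becomes (1/2)·∫ log(u) du; integrate by parts with u′=log(u), dv′=du.

y**2*log(y**2 + 4)/2 - y**2/2 + 2*log(y**2 + 4) + C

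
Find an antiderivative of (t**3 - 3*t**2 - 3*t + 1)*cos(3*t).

Use integration by parts with u = t**3 - 3*t**2 - 3*t + 1, dv = cos(3*t) dt, so v = sin(3*t)/3.
Apply parts 3 times (tabular method): alternate signs, differentiate u down to 0, integrate dv up.

t**3*sin(3*t)/3 - t**2*sin(3*t) + t**2*cos(3*t)/3 - 11*t*sin(3*t)/9 - 2*t*cos(3*t)/3 + 5*sin(3*t)/9 - 11*cos(3*t)/27 + C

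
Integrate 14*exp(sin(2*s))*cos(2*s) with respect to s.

7*exp(sin(2*s)) + C

Let u = sin(2*s), so du = (2*cos(2*s)) ds.
Rewriting, the integral becomes 7·∫ e^u du = 7·e^u.
Substituting back, u = sin(2*s).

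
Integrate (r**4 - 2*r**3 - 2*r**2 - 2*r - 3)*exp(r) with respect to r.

(r**4 - 6*r**3 + 16*r**2 - 34*r + 31)*exp(r) + C

Use integration by parts with u = r**4 - 2*r**3 - 2*r**2 - 2*r - 3, dv = exp(r) dr, so v = exp(r).
Apply parts 4 times (tabular method): alternate signs, differentiate u down to 0, integrate dv up.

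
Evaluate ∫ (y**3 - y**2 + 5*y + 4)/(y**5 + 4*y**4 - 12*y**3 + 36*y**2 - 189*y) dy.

-4*log(y)/189 + 37*log(y - 3)/540 - 423*log(y + 7)/4060 + 89*log(y**2 + 9)/3132 + 17*atan(y/3)/783 + C

Factor the denominator: y*(y - 3)*(y + 7)*(y**2 + 9).
Partial-fraction decomposition: (89*y + 102)/(1566*(y**2 + 9)) - 423/(4060*(y + 7)) + 37/(540*(y - 3)) - 4/(189*y).
Integrate each term; A/(y−a) gives A·log|y−a|; the (By+D)/(y²+p²) term gives a log and an atan.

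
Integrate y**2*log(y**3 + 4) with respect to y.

Let u = y**3 + 4, so du = (3*y**2) dy.
The integral becomes (1/3)·∫ log(u) du; integrate by parts with u′=log(u), dv′=du.

y**3*log(y**3 + 4)/3 - y**3/3 + 4*log(y**3 + 4)/3 + C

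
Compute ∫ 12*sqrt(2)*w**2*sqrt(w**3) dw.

Let u = 2*w**3, so du = (6*w**2) dw.
Rewriting, the integral becomes 2·∫ √u du = 2·(2/3)u^(3/2).
Substituting back, u = 2*w**3.

8*sqrt(2)*(w**3)**(3/2)/3 + C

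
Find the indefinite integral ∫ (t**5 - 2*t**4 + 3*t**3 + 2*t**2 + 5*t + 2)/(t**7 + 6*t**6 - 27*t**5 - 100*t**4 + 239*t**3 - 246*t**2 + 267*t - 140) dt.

Factor the denominator: (t - 4)*(t - 1)**2*(t + 5)*(t + 7)*(t**2 + 1).
Partial-fraction decomposition: (127*t + 236)/(22100*(t**2 + 1)) - 22573/(70400*(t + 7)) + 4723/(16848*(t + 5)) - 107/(6912*(t - 1)) - 11/(288*(t - 1)**2) + 758/(15147*(t - 4)).
Integrate each term; A/(t−a) gives A·log|t−a|; the (Bt+D)/(t²+p²) term gives a log and an atan.

758*log(t - 4)/15147 - 107*log(t - 1)/6912 + 4723*log(t + 5)/16848 - 22573*log(t + 7)/70400 + 127*log(t**2 + 1)/44200 + 59*atan(t)/5525 + 11/(288*t - 288) + C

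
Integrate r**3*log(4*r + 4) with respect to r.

Use integration by parts with u = log(4*r + 4), dv = r**3 dr.
Then du = 4/(4*r + 4) dr and v = r**4/4.

r**4*log(4*r + 4)/4 - r**4/16 + r**3/12 - r**2/8 + r/4 - log(r + 1)/4 + C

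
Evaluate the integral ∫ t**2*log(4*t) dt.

Use integration by parts with u = log(4*t), dv = t**2 dt.
Then du = 1/t dt and v = t**3/3.

t**3*(log(t) + 2*log(2))/3 - t**3/9 + C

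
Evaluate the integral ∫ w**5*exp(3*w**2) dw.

Let u = w², du = 2w dw; rewrite as (1/2)∫ u^2·exp(3u) du.
Now integrate by parts 2 times.

(9*w**4 - 6*w**2 + 2)*exp(3*w**2)/54 + C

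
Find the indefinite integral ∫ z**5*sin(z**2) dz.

-z**4*cos(z**2)/2 + z**2*sin(z**2) + cos(z**2) + C

Let u = z², du = 2z dz; rewrite as (1/2)∫ u^2·sin(1u) du.
Now integrate by parts 2 times.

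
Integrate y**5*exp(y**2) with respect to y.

Let u = y², du = 2y dy; rewrite as (1/2)∫ u^2·exp(1u) du.
Now integrate by parts 2 times.

(y**4 - 2*y**2 + 2)*exp(y**2)/2 + C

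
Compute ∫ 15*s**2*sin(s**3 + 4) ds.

Let u = s**3 + 4, so du = (3*s**2) ds.
Rewriting, the integral becomes 5·∫ sin(u) du = 5·-cos(u).
Substituting back, u = s**3 + 4.

-5*cos(s**3 + 4) + C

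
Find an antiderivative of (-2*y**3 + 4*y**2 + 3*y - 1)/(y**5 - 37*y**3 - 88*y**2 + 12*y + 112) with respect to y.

Factor the denominator: (y - 7)*(y - 1)*(y + 2)**2*(y + 4).
Partial-fraction decomposition: 179/(220*(y + 4)) - 691/(972*(y + 2)) + 25/(54*(y + 2)**2) - 2/(135*(y - 1)) - 235/(2673*(y - 7)).
Integrate each term; A/(y−a) gives A·log|y−a|; A/(y−a)² gives −A/(y−a).

-235*log(y - 7)/2673 - 2*log(y - 1)/135 - 691*log(y + 2)/972 + 179*log(y + 4)/220 - 25/(54*y + 108) + C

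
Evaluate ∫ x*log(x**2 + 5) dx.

x**2*log(x**2 + 5)/2 - x**2/2 + 5*log(x**2 + 5)/2 + C

Let u = x**2 + 5, so du = (2*x) dx.
The integral becomes (1/2)·∫ log(u) du; integrate by parts with u′=log(u), dv′=du.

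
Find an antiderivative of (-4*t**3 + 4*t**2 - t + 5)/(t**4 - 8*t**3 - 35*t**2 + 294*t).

5*log(t)/294 - 24943*log(t - 7)/8281 - 1019*log(t + 6)/1014 + 1178/(91*t - 637) + C

Factor the denominator: t*(t - 7)**2*(t + 6).
Partial-fraction decomposition: -1019/(1014*(t + 6)) - 24943/(8281*(t - 7)) - 1178/(91*(t - 7)**2) + 5/(294*t).
Integrate each term; A/(t−a) gives A·log|t−a|; A/(t−a)² gives −A/(t−a).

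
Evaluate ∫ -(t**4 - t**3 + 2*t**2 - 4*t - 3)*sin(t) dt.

t**4*cos(t) - 4*t**3*sin(t) - t**3*cos(t) + 3*t**2*sin(t) - 10*t**2*cos(t) + 20*t*sin(t) + 2*t*cos(t) - 2*sin(t) + 17*cos(t) + C

Use integration by parts with u = t**4 - t**3 + 2*t**2 - 4*t - 3, dv = -sin(t) dt, so v = cos(t).
Apply parts 4 times (tabular method): alternate signs, differentiate u down to 0, integrate dv up.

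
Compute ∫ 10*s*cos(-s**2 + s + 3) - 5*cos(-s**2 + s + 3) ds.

-5*sin(-s**2 + s + 3) + C

Let u = s**2 - s - 3, so du = (2*s - 1) ds.
Rewriting, the integral becomes 5·∫ cos(u) du = 5·sin(u).
Substituting back, u = s**2 - s - 3.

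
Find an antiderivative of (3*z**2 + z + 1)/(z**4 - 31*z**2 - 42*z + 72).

Factor the denominator: (z - 6)*(z - 1)*(z + 3)*(z + 4).
Partial-fraction decomposition: -9/(10*(z + 4)) + 25/(36*(z + 3)) - 1/(20*(z - 1)) + 23/(90*(z - 6)).
Integrate each term: A/(z−a) contributes A·log|z−a|.

23*log(z - 6)/90 - log(z - 1)/20 + 25*log(z + 3)/36 - 9*log(z + 4)/10 + C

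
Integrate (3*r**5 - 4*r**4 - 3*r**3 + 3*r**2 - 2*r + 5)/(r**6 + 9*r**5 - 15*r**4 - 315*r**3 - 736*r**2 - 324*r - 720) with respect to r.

17597*log(r - 6)/48840 + 3843*log(r + 4)/340 - 5705*log(r + 5)/143 + 27739*log(r + 6)/888 - 47*log(r**2 + 1)/16354 + atan(r)/8177 + C

Factor the denominator: (r - 6)*(r + 4)*(r + 5)*(r + 6)*(r**2 + 1).
Partial-fraction decomposition: -(47*r - 1)/(8177*(r**2 + 1)) + 27739/(888*(r + 6)) - 5705/(143*(r + 5)) + 3843/(340*(r + 4)) + 17597/(48840*(r - 6)).
Integrate each term; A/(r−a) gives A·log|r−a|; the (Br+D)/(r²+p²) term gives a log and an atan.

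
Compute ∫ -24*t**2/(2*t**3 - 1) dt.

Let u = 2*t**3 - 1, so du = (6*t**2) dt.
Rewriting, the integral becomes -4·∫ 1/u du = -4·log(u).
Substituting back, u = 2*t**3 - 1.

-4*log(2*t**3 - 1) + C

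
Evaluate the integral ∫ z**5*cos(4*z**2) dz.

z**4*sin(4*z**2)/8 + z**2*cos(4*z**2)/16 - sin(4*z**2)/64 + C

Let u = z², du = 2z dz; rewrite as (1/2)∫ u^2·cos(4u) du.
Now integrate by parts 2 times.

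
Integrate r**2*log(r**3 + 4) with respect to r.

r**3*log(r**3 + 4)/3 - r**3/3 + 4*log(r**3 + 4)/3 + C

Let u = r**3 + 4, so du = (3*r**2) dr.
The integral becomes (1/3)·∫ log(u) du; integrate by parts with u′=log(u), dv′=du.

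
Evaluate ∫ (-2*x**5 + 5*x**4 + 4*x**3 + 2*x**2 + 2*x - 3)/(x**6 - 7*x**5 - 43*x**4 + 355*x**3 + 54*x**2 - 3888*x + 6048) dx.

-1258*log(x - 7)/429 + 95*log(x - 4)/48 - 526*log(x - 3)/1323 + 3093*log(x + 4)/8624 - 1415*log(x + 6)/1404 - 4/(21*x - 63) + C

Factor the denominator: (x - 7)*(x - 4)*(x - 3)**2*(x + 4)*(x + 6).
Partial-fraction decomposition: -1415/(1404*(x + 6)) + 3093/(8624*(x + 4)) - 526/(1323*(x - 3)) + 4/(21*(x - 3)**2) + 95/(48*(x - 4)) - 1258/(429*(x - 7)).
Integrate each term; A/(x−a) gives A·log|x−a|; A/(x−a)² gives −A/(x−a).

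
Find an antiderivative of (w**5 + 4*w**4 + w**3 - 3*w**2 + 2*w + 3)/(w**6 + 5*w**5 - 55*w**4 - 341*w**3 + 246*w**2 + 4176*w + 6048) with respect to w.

Factor the denominator: (w - 7)*(w - 4)*(w + 3)**2*(w + 4)*(w + 6).
Partial-fraction decomposition: 5/(4*(w + 6)) - 117/(176*(w + 4)) - 36/(1225*(w + 3)) + 4/(35*(w + 3)**2) - 415/(2352*(w - 4)) + 512/(825*(w - 7)).
Integrate each term; A/(w−a) gives A·log|w−a|; A/(w−a)² gives −A/(w−a).

512*log(w - 7)/825 - 415*log(w - 4)/2352 - 36*log(w + 3)/1225 - 117*log(w + 4)/176 + 5*log(w + 6)/4 - 4/(35*w + 105) + C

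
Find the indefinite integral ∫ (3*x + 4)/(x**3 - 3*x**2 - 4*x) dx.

Factor the denominator: x*(x - 4)*(x + 1).
Partial-fraction decomposition: 1/(5*(x + 1)) + 4/(5*(x - 4)) - 1/x.
Integrate each term: A/(x−a) contributes A·log|x−a|.

-log(x) + 4*log(x - 4)/5 + log(x + 1)/5 + C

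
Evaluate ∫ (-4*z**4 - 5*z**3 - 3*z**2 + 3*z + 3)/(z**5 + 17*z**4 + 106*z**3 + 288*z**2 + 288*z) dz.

Factor the denominator: z*(z + 3)*(z + 4)**2*(z + 6).
Partial-fraction decomposition: -1409/(24*(z + 6)) + 961/(32*(z + 4)) - 761/(8*(z + 4)**2) + 74/(3*(z + 3)) + 1/(96*z).
Integrate each term; A/(z−a) gives A·log|z−a|; A/(z−a)² gives −A/(z−a).

log(z)/96 + 74*log(z + 3)/3 + 961*log(z + 4)/32 - 1409*log(z + 6)/24 + 761/(8*z + 32) + C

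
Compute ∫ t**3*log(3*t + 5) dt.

t**4*log(3*t + 5)/4 - t**4/16 + 5*t**3/36 - 25*t**2/72 + 125*t/108 - 625*log(3*t + 5)/324 + C

Use integration by parts with u = log(3*t + 5), dv = t**3 dt.
Then du = 3/(3*t + 5) dt and v = t**4/4.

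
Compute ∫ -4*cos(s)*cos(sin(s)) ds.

Let u = sin(s), so du = (cos(s)) ds.
Rewriting, the integral becomes -4·∫ cos(u) du = -4·sin(u).
Substituting back, u = sin(s).

-4*sin(sin(s)) + C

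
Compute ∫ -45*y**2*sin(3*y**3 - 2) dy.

Let u = 3*y**3 - 2, so du = (9*y**2) dy.
Rewriting, the integral becomes -5·∫ sin(u) du = -5·-cos(u).
Substituting back, u = 3*y**3 - 2.

5*cos(3*y**3 - 2) + C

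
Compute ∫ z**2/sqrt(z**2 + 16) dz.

z*sqrt(z**2 + 16)/2 - 8*log(z + sqrt(z**2 + 16)) + C

Substitute z = 4·tan(θ), so dz = 4·sec(θ)^2 dθ and the radical becomes sqrt(z**2 + 16) = 4·sec(θ) by the Pythagorean identity.
Integrate the resulting trig expression in θ, then back-substitute tan(θ) = z/4, sec(θ) = sqrt(z**2 + 16)/4 (absorbing any constant into C).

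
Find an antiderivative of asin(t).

t*asin(t) + sqrt(-t**2 + 1) + C

Use integration by parts with u = arcsin(t), dv = dt.
Then du = 1/sqrt(-t**2 + 1) dt.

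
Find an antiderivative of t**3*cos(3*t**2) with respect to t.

t**2*sin(3*t**2)/6 + cos(3*t**2)/18 + C

Let u = t², du = 2t dt; rewrite as (1/2)∫ u^1·cos(3u) du.
Now integrate by parts 1 time.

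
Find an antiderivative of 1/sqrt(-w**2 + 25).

Substitute w = 5·sin(θ), so dw = 5·cos(θ) dθ and the radical becomes sqrt(-w**2 + 25) = 5·cos(θ) by the Pythagorean identity.
Integrate the resulting trig expression in θ, then back-substitute θ = asin(w/5), sin(θ) = w/5, cos(θ) = sqrt(-w**2 + 25)/5 (absorbing any constant into C).

asin(w/5) + C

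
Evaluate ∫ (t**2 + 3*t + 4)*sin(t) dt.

Use integration by parts with u = t**2 + 3*t + 4, dv = sin(t) dt, so v = -cos(t).
Apply parts 2 times (tabular method): alternate signs, differentiate u down to 0, integrate dv up.

-t**2*cos(t) + 2*t*sin(t) - 3*t*cos(t) + 3*sin(t) - 2*cos(t) + C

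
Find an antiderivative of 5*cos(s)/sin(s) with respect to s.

5*log(sin(s)) + C

Let u = sin(s), so du = (cos(s)) ds.
Rewriting, the integral becomes 5·∫ 1/u du = 5·log(u).
Substituting back, u = sin(s).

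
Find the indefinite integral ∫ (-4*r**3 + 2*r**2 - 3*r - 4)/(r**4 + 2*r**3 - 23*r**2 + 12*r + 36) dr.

-103*log(r - 3)/36 + 17*log(r - 2)/12 + log(r + 1)/12 - 95*log(r + 6)/36 + C

Factor the denominator: (r - 3)*(r - 2)*(r + 1)*(r + 6).
Partial-fraction decomposition: -95/(36*(r + 6)) + 1/(12*(r + 1)) + 17/(12*(r - 2)) - 103/(36*(r - 3)).
Integrate each term: A/(r−a) contributes A·log|r−a|.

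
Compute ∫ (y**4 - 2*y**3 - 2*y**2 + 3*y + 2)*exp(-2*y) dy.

Use integration by parts with u = y**4 - 2*y**3 - 2*y**2 + 3*y + 2, dv = exp(-2*y) dy, so v = -exp(-2*y)/2.
Apply parts 4 times (tabular method): alternate signs, differentiate u down to 0, integrate dv up.

(-2*y**4 + 4*y**2 - 2*y - 5)*exp(-2*y)/4 + C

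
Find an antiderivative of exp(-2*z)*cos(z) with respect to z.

exp(-2*z)*sin(z)/5 - 2*exp(-2*z)*cos(z)/5 + C

Let I denote the integral. Integrate by parts with u = cos(z), dv = exp(-2*z) dz, so v = -exp(-2*z)/2: I = -exp(-2*z)*cos(z)/2 − (1/2)·∫ exp(-2*z)*sin(z) dz.
Apply parts again with u = sin(z), dv = exp(-2*z) dz: ∫ exp(-2*z)*sin(z) dz = -exp(-2*z)*sin(z)/2 + (1/2)·I. Substituting back brings back I: I = exp(-2*z)*sin(z)/4 - exp(-2*z)*cos(z)/2 − (1/4)·I.
Solving for I: (1 + 1/4)·I equals the remaining terms, so I = (4/5)·(exp(-2*z)*sin(z)/4 - exp(-2*z)*cos(z)/2).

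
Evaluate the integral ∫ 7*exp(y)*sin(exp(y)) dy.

Let u = exp(y), so du = (exp(y)) dy.
Rewriting, the integral becomes 7·∫ sin(u) du = 7·-cos(u).
Substituting back, u = exp(y).

-7*cos(exp(y)) + C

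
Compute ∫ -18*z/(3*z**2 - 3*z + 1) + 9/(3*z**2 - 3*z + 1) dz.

-3*log(3*z**2 - 3*z + 1) + C

Let u = 3*z**2 - 3*z + 1, so du = (6*z - 3) dz.
Rewriting, the integral becomes -3·∫ 1/u du = -3·log(u).
Substituting back, u = 3*z**2 - 3*z + 1.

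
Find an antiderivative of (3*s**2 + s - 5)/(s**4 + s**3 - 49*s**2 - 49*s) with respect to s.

Factor the denominator: s*(s - 7)*(s + 1)*(s + 7).
Partial-fraction decomposition: -45/(196*(s + 7)) - 1/(16*(s + 1)) + 149/(784*(s - 7)) + 5/(49*s).
Integrate each term: A/(s−a) contributes A·log|s−a|.

5*log(s)/49 + 149*log(s - 7)/784 - log(s + 1)/16 - 45*log(s + 7)/196 + C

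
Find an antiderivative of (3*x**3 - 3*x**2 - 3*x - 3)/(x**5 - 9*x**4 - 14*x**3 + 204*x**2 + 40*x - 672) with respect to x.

Factor the denominator: (x - 7)*(x - 6)*(x - 2)*(x + 2)*(x + 4).
Partial-fraction decomposition: -7/(40*(x + 4)) + 11/(192*(x + 2)) + 1/(160*(x - 2)) - 519/(320*(x - 6)) + 26/(15*(x - 7)).
Integrate each term: A/(x−a) contributes A·log|x−a|.

26*log(x - 7)/15 - 519*log(x - 6)/320 + log(x - 2)/160 + 11*log(x + 2)/192 - 7*log(x + 4)/40 + C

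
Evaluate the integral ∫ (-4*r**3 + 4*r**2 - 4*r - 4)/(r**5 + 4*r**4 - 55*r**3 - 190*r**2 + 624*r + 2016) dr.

-187*log(r - 6)/585 + 53*log(r - 4)/308 + 38*log(r + 3)/63 - 83*log(r + 4)/60 + 398*log(r + 7)/429 + C

Factor the denominator: (r - 6)*(r - 4)*(r + 3)*(r + 4)*(r + 7).
Partial-fraction decomposition: 398/(429*(r + 7)) - 83/(60*(r + 4)) + 38/(63*(r + 3)) + 53/(308*(r - 4)) - 187/(585*(r - 6)).
Integrate each term: A/(r−a) contributes A·log|r−a|.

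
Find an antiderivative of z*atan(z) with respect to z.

z**2*atan(z)/2 - z/2 + atan(z)/2 + C

Use integration by parts with u = arctan(z), dv = z dz.
Then du = 1/(z**2 + 1) dz.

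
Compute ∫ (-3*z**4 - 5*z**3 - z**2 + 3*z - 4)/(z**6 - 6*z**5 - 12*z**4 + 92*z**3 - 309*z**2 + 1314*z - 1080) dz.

Factor the denominator: (z - 6)*(z - 4)*(z - 1)*(z + 5)*(z**2 + 9).
Partial-fraction decomposition: (548*z + 507)/(3825*(z**2 + 9)) + 647/(10098*(z + 5)) - 1/(90*(z - 1)) + 548/(675*(z - 4)) - 499/(495*(z - 6)).
Integrate each term; A/(z−a) gives A·log|z−a|; the (Bz+D)/(z²+p²) term gives a log and an atan.

-499*log(z - 6)/495 + 548*log(z - 4)/675 - log(z - 1)/90 + 647*log(z + 5)/10098 + 274*log(z**2 + 9)/3825 + 169*atan(z/3)/3825 + C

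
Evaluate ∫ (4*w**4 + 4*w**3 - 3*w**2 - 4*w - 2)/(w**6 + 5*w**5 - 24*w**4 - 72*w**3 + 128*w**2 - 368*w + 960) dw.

607*log(w - 4)/1800 - 37*log(w - 2)/448 + 67*log(w + 5)/63 - 2117*log(w + 6)/1600 + log(w**2 + 4)/400 + 39*atan(w/2)/400 + C

Factor the denominator: (w - 4)*(w - 2)*(w + 5)*(w + 6)*(w**2 + 4).
Partial-fraction decomposition: (w + 39)/(200*(w**2 + 4)) - 2117/(1600*(w + 6)) + 67/(63*(w + 5)) - 37/(448*(w - 2)) + 607/(1800*(w - 4)).
Integrate each term; A/(w−a) gives A·log|w−a|; the (Bw+D)/(w²+p²) term gives a log and an atan.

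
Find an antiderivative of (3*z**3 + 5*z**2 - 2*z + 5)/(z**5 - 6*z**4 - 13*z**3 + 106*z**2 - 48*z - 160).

55*log(z - 5)/18 - 269*log(z - 4)/80 + 5*log(z - 2)/12 - log(z + 1)/30 - 11*log(z + 4)/144 + C

Factor the denominator: (z - 5)*(z - 4)*(z - 2)*(z + 1)*(z + 4).
Partial-fraction decomposition: -11/(144*(z + 4)) - 1/(30*(z + 1)) + 5/(12*(z - 2)) - 269/(80*(z - 4)) + 55/(18*(z - 5)).
Integrate each term: A/(z−a) contributes A·log|z−a|.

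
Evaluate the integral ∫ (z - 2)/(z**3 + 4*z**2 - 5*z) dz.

Factor the denominator: z*(z - 1)*(z + 5).
Partial-fraction decomposition: -7/(30*(z + 5)) - 1/(6*(z - 1)) + 2/(5*z).
Integrate each term: A/(z−a) contributes A·log|z−a|.

2*log(z)/5 - log(z - 1)/6 - 7*log(z + 5)/30 + C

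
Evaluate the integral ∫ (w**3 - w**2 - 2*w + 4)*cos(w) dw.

w**3*sin(w) - w**2*sin(w) + 3*w**2*cos(w) - 8*w*sin(w) - 2*w*cos(w) + 6*sin(w) - 8*cos(w) + C

Use integration by parts with u = w**3 - w**2 - 2*w + 4, dv = cos(w) dw, so v = sin(w).
Apply parts 3 times (tabular method): alternate signs, differentiate u down to 0, integrate dv up.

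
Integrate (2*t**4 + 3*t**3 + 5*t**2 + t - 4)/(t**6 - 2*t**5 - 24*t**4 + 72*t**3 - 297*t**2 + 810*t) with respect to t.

Factor the denominator: t*(t - 5)*(t - 3)*(t + 6)*(t**2 + 9).
Partial-fraction decomposition: -(24*t - 19)/(270*(t**2 + 9)) - 1057/(13365*(t + 6)) - 287/(972*(t - 3)) + 103/(220*(t - 5)) - 2/(405*t).
Integrate each term; A/(t−a) gives A·log|t−a|; the (Bt+D)/(t²+p²) term gives a log and an atan.

-2*log(t)/405 + 103*log(t - 5)/220 - 287*log(t - 3)/972 - 1057*log(t + 6)/13365 - 2*log(t**2 + 9)/45 + 19*atan(t/3)/810 + C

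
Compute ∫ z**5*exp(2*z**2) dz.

(2*z**4 - 2*z**2 + 1)*exp(2*z**2)/8 + C

Let u = z², du = 2z dz; rewrite as (1/2)∫ u^2·exp(2u) du.
Now integrate by parts 2 times.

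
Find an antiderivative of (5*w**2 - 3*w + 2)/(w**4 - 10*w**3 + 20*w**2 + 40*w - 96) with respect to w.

41*log(w - 6)/16 - 35*log(w - 4)/12 + log(w - 2)/2 - 7*log(w + 2)/48 + C

Factor the denominator: (w - 6)*(w - 4)*(w - 2)*(w + 2).
Partial-fraction decomposition: -7/(48*(w + 2)) + 1/(2*(w - 2)) - 35/(12*(w - 4)) + 41/(16*(w - 6)).
Integrate each term: A/(w−a) contributes A·log|w−a|.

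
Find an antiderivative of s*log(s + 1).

Use integration by parts with u = log(s + 1), dv = s ds.
Then du = 1/(s + 1) ds and v = s**2/2.

s**2*log(s + 1)/2 - s**2/4 + s/2 - log(s + 1)/2 + C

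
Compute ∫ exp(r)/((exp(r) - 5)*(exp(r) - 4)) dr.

Let u = e^r, du = e^r dr.
The integral becomes ∫ du/((u-5)(u-4)); decompose into partial fractions.

log(exp(r) - 5) - log(exp(r) - 4) + C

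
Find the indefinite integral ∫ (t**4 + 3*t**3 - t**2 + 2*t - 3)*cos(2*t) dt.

Use integration by parts with u = t**4 + 3*t**3 - t**2 + 2*t - 3, dv = cos(2*t) dt, so v = sin(2*t)/2.
Apply parts 4 times (tabular method): alternate signs, differentiate u down to 0, integrate dv up.

t**4*sin(2*t)/2 + 3*t**3*sin(2*t)/2 + t**3*cos(2*t) - 2*t**2*sin(2*t) + 9*t**2*cos(2*t)/4 - 5*t*sin(2*t)/4 - 2*t*cos(2*t) - sin(2*t)/2 - 5*cos(2*t)/8 + C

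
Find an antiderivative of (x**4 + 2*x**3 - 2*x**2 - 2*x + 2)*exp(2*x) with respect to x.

Use integration by parts with u = x**4 + 2*x**3 - 2*x**2 - 2*x + 2, dv = exp(2*x) dx, so v = exp(2*x)/2.
Apply parts 4 times (tabular method): alternate signs, differentiate u down to 0, integrate dv up.

(x**4 - 2*x**2 + 2)*exp(2*x)/2 + C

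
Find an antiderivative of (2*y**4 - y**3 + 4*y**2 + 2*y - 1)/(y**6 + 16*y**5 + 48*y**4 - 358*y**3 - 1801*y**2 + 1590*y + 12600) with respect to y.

173*log(y - 4)/2970 - 11*log(y - 3)/360 - 4445*log(y + 5)/216 + 2939*log(y + 6)/90 - 2663*log(y + 7)/220 - 61/(6*y + 30) + C

Factor the denominator: (y - 4)*(y - 3)*(y + 5)**2*(y + 6)*(y + 7).
Partial-fraction decomposition: -2663/(220*(y + 7)) + 2939/(90*(y + 6)) - 4445/(216*(y + 5)) + 61/(6*(y + 5)**2) - 11/(360*(y - 3)) + 173/(2970*(y - 4)).
Integrate each term; A/(y−a) gives A·log|y−a|; A/(y−a)² gives −A/(y−a).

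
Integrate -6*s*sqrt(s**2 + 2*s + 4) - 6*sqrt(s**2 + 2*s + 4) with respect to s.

-2*(s**2 + 2*s + 4)**(3/2) + C

Let u = s**2 + 2*s + 4, so du = (2*s + 2) ds.
Rewriting, the integral becomes -3·∫ √u du = -3·(2/3)u^(3/2).
Substituting back, u = s**2 + 2*s + 4.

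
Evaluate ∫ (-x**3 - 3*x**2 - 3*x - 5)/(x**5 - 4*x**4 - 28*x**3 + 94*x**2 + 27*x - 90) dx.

Factor the denominator: (x - 6)*(x - 3)*(x - 1)*(x + 1)*(x + 5).
Partial-fraction decomposition: 5/(176*(x + 5)) + 1/(56*(x + 1)) - 1/(10*(x - 1)) + 17/(48*(x - 3)) - 347/(1155*(x - 6)).
Integrate each term: A/(x−a) contributes A·log|x−a|.

-347*log(x - 6)/1155 + 17*log(x - 3)/48 - log(x - 1)/10 + log(x + 1)/56 + 5*log(x + 5)/176 + C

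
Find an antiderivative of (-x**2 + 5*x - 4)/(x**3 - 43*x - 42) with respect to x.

Factor the denominator: (x - 7)*(x + 1)*(x + 6).
Partial-fraction decomposition: -14/(13*(x + 6)) + 1/(4*(x + 1)) - 9/(52*(x - 7)).
Integrate each term: A/(x−a) contributes A·log|x−a|.

-9*log(x - 7)/52 + log(x + 1)/4 - 14*log(x + 6)/13 + C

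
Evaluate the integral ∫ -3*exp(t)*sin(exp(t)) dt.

3*cos(exp(t)) + C

Let u = exp(t), so du = (exp(t)) dt.
Rewriting, the integral becomes -3·∫ sin(u) du = -3·-cos(u).
Substituting back, u = exp(t).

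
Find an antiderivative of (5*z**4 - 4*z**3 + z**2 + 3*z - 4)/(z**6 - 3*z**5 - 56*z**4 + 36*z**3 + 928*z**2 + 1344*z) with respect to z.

Factor the denominator: z*(z - 7)*(z - 6)*(z + 2)*(z + 4)**2.
Partial-fraction decomposition: -1747/(48400*(z + 4)) + 96/(55*(z + 4)**2) - 53/(288*(z + 2)) - 2833/(2400*(z - 6)) + 10699/(7623*(z - 7)) - 1/(336*z).
Integrate each term; A/(z−a) gives A·log|z−a|; A/(z−a)² gives −A/(z−a).

-log(z)/336 + 10699*log(z - 7)/7623 - 2833*log(z - 6)/2400 - 53*log(z + 2)/288 - 1747*log(z + 4)/48400 - 96/(55*z + 220) + C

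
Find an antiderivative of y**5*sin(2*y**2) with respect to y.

Let u = y², du = 2y dy; rewrite as (1/2)∫ u^2·sin(2u) du.
Now integrate by parts 2 times.

-y**4*cos(2*y**2)/4 + y**2*sin(2*y**2)/4 + cos(2*y**2)/8 + C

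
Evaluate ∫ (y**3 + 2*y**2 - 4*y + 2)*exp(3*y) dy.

(9*y**3 + 9*y**2 - 42*y + 32)*exp(3*y)/27 + C

Use integration by parts with u = y**3 + 2*y**2 - 4*y + 2, dv = exp(3*y) dy, so v = exp(3*y)/3.
Apply parts 3 times (tabular method): alternate signs, differentiate u down to 0, integrate dv up.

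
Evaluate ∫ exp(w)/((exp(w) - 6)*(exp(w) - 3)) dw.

Let u = e^w, du = e^w dw.
The integral becomes ∫ du/((u-3)(u-6)); decompose into partial fractions.

log(exp(w) - 6)/3 - log(exp(w) - 3)/3 + C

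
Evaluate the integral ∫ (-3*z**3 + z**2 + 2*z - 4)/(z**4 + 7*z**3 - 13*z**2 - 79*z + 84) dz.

Factor the denominator: (z - 3)*(z - 1)*(z + 4)*(z + 7).
Partial-fraction decomposition: -53/(12*(z + 7)) + 28/(15*(z + 4)) + 1/(20*(z - 1)) - 1/(2*(z - 3)).
Integrate each term: A/(z−a) contributes A·log|z−a|.

-log(z - 3)/2 + log(z - 1)/20 + 28*log(z + 4)/15 - 53*log(z + 7)/12 + C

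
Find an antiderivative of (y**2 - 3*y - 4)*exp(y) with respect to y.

Use integration by parts with u = y**2 - 3*y - 4, dv = exp(y) dy, so v = exp(y).
Apply parts 2 times (tabular method): alternate signs, differentiate u down to 0, integrate dv up.

(y**2 - 5*y + 1)*exp(y) + C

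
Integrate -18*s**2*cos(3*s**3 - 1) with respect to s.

-2*sin(3*s**3 - 1) + C

Let u = 3*s**3 - 1, so du = (9*s**2) ds.
Rewriting, the integral becomes -2·∫ cos(u) du = -2·sin(u).
Substituting back, u = 3*s**3 - 1.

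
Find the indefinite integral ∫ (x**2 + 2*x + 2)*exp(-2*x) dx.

Use integration by parts with u = x**2 + 2*x + 2, dv = exp(-2*x) dx, so v = -exp(-2*x)/2.
Apply parts 2 times (tabular method): alternate signs, differentiate u down to 0, integrate dv up.

(-2*x**2 - 6*x - 7)*exp(-2*x)/4 + C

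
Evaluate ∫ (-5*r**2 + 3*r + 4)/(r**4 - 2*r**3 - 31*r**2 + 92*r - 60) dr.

Factor the denominator: (r - 5)*(r - 2)*(r - 1)*(r + 6).
Partial-fraction decomposition: 97/(308*(r + 6)) + 1/(14*(r - 1)) + 5/(12*(r - 2)) - 53/(66*(r - 5)).
Integrate each term: A/(r−a) contributes A·log|r−a|.

-53*log(r - 5)/66 + 5*log(r - 2)/12 + log(r - 1)/14 + 97*log(r + 6)/308 + C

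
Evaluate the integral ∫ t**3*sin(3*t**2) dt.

-t**2*cos(3*t**2)/6 + sin(3*t**2)/18 + C

Let u = t², du = 2t dt; rewrite as (1/2)∫ u^1·sin(3u) du.
Now integrate by parts 1 time.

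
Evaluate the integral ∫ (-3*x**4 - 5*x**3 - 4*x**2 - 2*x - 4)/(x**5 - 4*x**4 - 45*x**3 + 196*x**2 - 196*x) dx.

log(x)/49 - 4566*log(x - 7)/1225 + 2879*log(x - 2)/2025 - 2837*log(x + 7)/3969 - 56/(45*x - 90) + C

Factor the denominator: x*(x - 7)*(x - 2)**2*(x + 7).
Partial-fraction decomposition: -2837/(3969*(x + 7)) + 2879/(2025*(x - 2)) + 56/(45*(x - 2)**2) - 4566/(1225*(x - 7)) + 1/(49*x).
Integrate each term; A/(x−a) gives A·log|x−a|; A/(x−a)² gives −A/(x−a).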